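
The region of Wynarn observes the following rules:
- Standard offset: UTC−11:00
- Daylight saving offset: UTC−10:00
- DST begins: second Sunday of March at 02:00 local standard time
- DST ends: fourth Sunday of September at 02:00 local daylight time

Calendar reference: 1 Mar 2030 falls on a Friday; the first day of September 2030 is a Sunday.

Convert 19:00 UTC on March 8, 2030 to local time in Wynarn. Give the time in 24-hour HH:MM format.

08:00

1 March 2030 is a Friday, so the first Sunday is March 3 and the second is March 10.
1 September 2030 is a Sunday, so the first Sunday is September 1 and the fourth is September 22.
At the standard offset (UTC−11:00), 19:00 UTC − 11h = 08:00 Wynarn standard time.
The standard-time date in Wynarn, March 8, 2030, does not fall between 10 March and 22 September, so daylight saving is not in effect and Wynarn is at UTC−11:00.
19:00 UTC − 11h = 08:00 local.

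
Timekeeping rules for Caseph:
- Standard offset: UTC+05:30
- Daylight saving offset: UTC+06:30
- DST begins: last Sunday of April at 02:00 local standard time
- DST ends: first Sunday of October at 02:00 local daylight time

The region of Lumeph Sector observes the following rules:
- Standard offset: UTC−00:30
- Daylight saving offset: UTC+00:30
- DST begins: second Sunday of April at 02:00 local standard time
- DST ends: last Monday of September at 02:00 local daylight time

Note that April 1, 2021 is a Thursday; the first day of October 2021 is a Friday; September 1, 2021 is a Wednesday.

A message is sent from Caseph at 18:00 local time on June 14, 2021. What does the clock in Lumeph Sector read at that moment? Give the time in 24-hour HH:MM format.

12:00

1 April 2021 is a Thursday, so Sundays fall on 4, 11, 18, 25; the last is April 25.
1 October 2021 is a Friday, so the first Sunday is October 3.
June 14, 2021 lies within the daylight-saving period (25 April – 3 October), so Caseph is on daylight time, UTC+06:30.
18:00 Caseph − 6h30m = 11:30 UTC.
1 April 2021 is a Thursday, so the first Sunday is April 4 and the second is April 11.
1 September 2021 is a Wednesday, so Mondays fall on 6, 13, 20, 27; the last is September 27.
At the standard offset (UTC−00:30), 11:30 UTC − 0h30m = 11:00 Lumeph Sector standard time.
The standard-time date in Lumeph Sector, June 14, 2021, falls between 11 April and 27 September, so daylight saving is in effect and Lumeph Sector is at UTC+00:30.
11:30 UTC + 0h30m = 12:00 Lumeph Sector.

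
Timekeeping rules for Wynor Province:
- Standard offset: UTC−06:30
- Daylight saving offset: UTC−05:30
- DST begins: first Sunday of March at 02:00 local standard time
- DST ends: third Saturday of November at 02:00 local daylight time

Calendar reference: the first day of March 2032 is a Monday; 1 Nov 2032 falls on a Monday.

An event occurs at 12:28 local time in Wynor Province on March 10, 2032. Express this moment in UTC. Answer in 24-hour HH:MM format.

17:58

1 March 2032 is a Monday, so the first Sunday is March 7.
1 November 2032 is a Monday, so the first Saturday is November 6 and the third is November 20.
March 10, 2032 falls between 7 March and 20 November, so daylight saving is in effect and Wynor Province is at UTC−05:30.
12:28 local + 5h30m = 17:58 UTC.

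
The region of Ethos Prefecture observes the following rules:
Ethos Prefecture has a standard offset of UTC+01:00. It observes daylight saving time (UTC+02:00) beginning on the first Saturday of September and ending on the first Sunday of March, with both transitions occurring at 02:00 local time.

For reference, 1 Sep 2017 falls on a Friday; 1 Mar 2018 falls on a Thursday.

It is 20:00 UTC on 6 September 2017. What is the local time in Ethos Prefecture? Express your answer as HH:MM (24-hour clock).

22:00

1 September 2017 is a Friday, so the first Saturday is September 2.
1 March 2018 is a Thursday, so the first Sunday is March 4.
At the standard offset (UTC+01:00), 20:00 UTC + 1h = 21:00 Ethos Prefecture standard time.
The standard-time date in Ethos Prefecture, 6 September 2017, lies within the daylight-saving period (2 September 2017 – 4 March 2018), so Ethos Prefecture is on daylight time, UTC+02:00.
20:00 UTC + 2h = 22:00 local.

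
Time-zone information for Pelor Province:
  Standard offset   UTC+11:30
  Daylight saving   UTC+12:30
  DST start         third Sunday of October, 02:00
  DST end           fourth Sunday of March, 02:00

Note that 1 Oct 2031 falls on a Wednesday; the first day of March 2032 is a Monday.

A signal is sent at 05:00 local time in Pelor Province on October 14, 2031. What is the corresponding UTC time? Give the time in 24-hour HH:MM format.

1 October 2031 is a Wednesday, so the first Sunday is October 5 and the third is October 19.
1 March 2032 is a Monday, so the first Sunday is March 7 and the fourth is March 28.
October 14, 2031 is outside the daylight-saving period (19 October 2031 – 28 March 2032), so Pelor Province is on standard time, UTC+11:30.
05:00 local − 11h30m = 17:30 UTC (rolling into the previous day, 13 October 2031).

17:30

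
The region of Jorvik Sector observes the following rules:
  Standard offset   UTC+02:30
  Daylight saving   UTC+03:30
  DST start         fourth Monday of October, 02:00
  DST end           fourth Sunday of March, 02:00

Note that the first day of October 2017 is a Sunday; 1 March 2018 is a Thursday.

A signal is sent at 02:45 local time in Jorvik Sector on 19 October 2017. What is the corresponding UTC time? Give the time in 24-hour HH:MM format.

1 October 2017 is a Sunday, so the first Monday is October 2 and the fourth is October 23.
1 March 2018 is a Thursday, so the first Sunday is March 4 and the fourth is March 25.
19 October 2017 is outside the daylight-saving period (23 October 2017 – 25 March 2018), so Jorvik Sector is on standard time, UTC+02:30.
02:45 local − 2h30m = 00:15 UTC.

00:15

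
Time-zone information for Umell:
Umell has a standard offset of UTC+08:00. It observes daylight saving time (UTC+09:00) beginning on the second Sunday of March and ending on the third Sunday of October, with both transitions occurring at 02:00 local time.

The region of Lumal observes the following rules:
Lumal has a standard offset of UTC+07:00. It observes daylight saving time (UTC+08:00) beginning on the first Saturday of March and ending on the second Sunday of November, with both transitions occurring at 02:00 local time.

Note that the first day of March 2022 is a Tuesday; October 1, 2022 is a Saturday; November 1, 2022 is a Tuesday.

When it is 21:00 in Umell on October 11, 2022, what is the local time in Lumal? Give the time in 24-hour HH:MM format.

1 March 2022 is a Tuesday, so the first Sunday is March 6 and the second is March 13.
1 October 2022 is a Saturday, so the first Sunday is October 2 and the third is October 16.
October 11, 2022 falls between 13 March and 16 October, so daylight saving is in effect and Umell is at UTC+09:00.
21:00 Umell − 9h = 12:00 UTC.
1 March 2022 is a Tuesday, so the first Saturday is March 5.
1 November 2022 is a Tuesday, so the first Sunday is November 6 and the second is November 13.
At the standard offset (UTC+07:00), 12:00 UTC + 7h = 19:00 Lumal standard time.
The standard-time date in Lumal, October 11, 2022, lies within the daylight-saving period (5 March – 13 November), so Lumal is on daylight time, UTC+08:00.
12:00 UTC + 8h = 20:00 Lumal.

20:00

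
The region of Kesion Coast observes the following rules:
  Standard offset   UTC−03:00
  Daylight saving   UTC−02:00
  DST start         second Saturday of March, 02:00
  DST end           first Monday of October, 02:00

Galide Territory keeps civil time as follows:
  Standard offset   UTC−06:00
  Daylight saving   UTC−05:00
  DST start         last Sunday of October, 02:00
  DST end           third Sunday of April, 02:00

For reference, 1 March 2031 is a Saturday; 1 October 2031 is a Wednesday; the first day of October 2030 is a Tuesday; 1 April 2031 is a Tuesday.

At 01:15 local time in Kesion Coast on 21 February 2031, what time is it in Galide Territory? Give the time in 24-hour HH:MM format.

1 March 2031 is a Saturday, so the first Saturday is March 1 and the second is March 8.
1 October 2031 is a Wednesday, so the first Monday is October 6.
21 February 2031 does not fall between 8 March and 6 October, so daylight saving is not in effect and Kesion Coast is at UTC−03:00.
01:15 Kesion Coast + 3h = 04:15 UTC.
1 October 2030 is a Tuesday, so Sundays fall on 6, 13, 20, 27; the last is October 27.
1 April 2031 is a Tuesday, so the first Sunday is April 6 and the third is April 20.
At the standard offset (UTC−06:00), 04:15 UTC − 6h = 22:15 Galide Territory standard time (rolling into the previous day, 20 February 2031).
The standard-time date in Galide Territory, 20 February 2031, lies within the daylight-saving period (27 October 2030 – 20 April 2031), so Galide Territory is on daylight time, UTC−05:00.
04:15 UTC − 5h = 23:15 Galide Territory (rolling into the previous day, 20 February 2031).

23:15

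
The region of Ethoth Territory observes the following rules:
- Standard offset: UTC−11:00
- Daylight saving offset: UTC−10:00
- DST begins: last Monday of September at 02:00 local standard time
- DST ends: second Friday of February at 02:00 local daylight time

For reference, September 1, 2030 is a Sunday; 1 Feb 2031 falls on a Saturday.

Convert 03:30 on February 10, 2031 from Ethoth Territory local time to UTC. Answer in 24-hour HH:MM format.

1 September 2030 is a Sunday, so Mondays fall on 2, 9, 16, 23, 30; the last is September 30.
1 February 2031 is a Saturday, so the first Friday is February 7 and the second is February 14.
Daylight saving runs 30 September 2030 – 14 February 2031; February 10, 2031 is inside that window, so Ethoth Territory is at UTC−10:00.
03:30 local + 10h = 13:30 UTC.

13:30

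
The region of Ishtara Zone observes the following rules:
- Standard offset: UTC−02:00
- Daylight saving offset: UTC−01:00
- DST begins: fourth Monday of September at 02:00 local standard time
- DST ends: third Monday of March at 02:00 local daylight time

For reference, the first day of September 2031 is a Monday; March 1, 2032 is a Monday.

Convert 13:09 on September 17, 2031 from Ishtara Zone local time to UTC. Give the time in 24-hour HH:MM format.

1 September 2031 is a Monday, so the first Monday is September 1 and the fourth is September 22.
1 March 2032 is a Monday, so the first Monday is March 1 and the third is March 15.
September 17, 2031 is outside the daylight-saving period (22 September 2031 – 15 March 2032), so Ishtara Zone is on standard time, UTC−02:00.
13:09 local + 2h = 15:09 UTC.

15:09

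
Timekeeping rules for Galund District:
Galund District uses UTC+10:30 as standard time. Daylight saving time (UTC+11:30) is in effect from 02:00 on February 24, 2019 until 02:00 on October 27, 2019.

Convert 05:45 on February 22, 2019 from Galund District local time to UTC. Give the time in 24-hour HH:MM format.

February 22, 2019 does not fall between 24 February and 27 October, so daylight saving is not in effect and Galund District is at UTC+10:30.
05:45 local − 10h30m = 19:15 UTC (rolling into the previous day, 21 February 2019).

19:15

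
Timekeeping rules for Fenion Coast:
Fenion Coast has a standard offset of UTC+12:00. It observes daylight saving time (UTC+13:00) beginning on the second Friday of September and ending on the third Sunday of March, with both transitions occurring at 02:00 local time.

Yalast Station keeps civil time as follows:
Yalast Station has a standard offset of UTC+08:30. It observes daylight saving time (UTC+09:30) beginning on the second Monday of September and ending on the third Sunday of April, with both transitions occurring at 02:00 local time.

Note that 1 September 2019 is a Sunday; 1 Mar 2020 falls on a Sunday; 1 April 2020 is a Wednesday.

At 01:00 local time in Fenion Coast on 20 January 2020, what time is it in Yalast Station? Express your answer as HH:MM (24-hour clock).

1 September 2019 is a Sunday, so the first Friday is September 6 and the second is September 13.
1 March 2020 is a Sunday, so the first Sunday is March 1 and the third is March 15.
Daylight saving runs 13 September 2019 – 15 March 2020; 20 January 2020 is inside that window, so Fenion Coast is at UTC+13:00.
01:00 Fenion Coast − 13h = 12:00 UTC (rolling into the previous day, 19 January 2020).
1 September 2019 is a Sunday, so the first Monday is September 2 and the second is September 9.
1 April 2020 is a Wednesday, so the first Sunday is April 5 and the third is April 19.
At the standard offset (UTC+08:30), 12:00 UTC + 8h30m = 20:30 Yalast Station standard time.
The standard-time date in Yalast Station, 19 January 2020, lies within the daylight-saving period (9 September 2019 – 19 April 2020), so Yalast Station is on daylight time, UTC+09:30.
12:00 UTC + 9h30m = 21:30 Yalast Station.

21:30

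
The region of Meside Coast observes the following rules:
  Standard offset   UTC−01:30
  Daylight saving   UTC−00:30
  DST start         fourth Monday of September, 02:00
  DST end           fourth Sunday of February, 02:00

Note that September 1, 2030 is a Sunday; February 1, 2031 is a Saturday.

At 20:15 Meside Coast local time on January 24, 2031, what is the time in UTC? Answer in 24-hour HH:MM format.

20:45

1 September 2030 is a Sunday, so the first Monday is September 2 and the fourth is September 23.
1 February 2031 is a Saturday, so the first Sunday is February 2 and the fourth is February 23.
Daylight saving runs 23 September 2030 – 23 February 2031; January 24, 2031 is inside that window, so Meside Coast is at UTC−00:30.
20:15 local + 0h30m = 20:45 UTC.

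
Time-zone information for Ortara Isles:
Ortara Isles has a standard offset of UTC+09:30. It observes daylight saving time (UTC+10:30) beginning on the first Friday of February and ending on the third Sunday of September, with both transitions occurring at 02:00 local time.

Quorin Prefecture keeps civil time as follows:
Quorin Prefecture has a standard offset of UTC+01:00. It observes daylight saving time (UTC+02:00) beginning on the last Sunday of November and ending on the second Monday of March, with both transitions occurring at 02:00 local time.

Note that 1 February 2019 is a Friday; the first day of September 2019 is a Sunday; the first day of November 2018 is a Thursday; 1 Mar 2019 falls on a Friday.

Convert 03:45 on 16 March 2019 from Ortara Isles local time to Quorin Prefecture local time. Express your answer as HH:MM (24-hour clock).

1 February 2019 is a Friday, so the first Friday is February 1.
1 September 2019 is a Sunday, so the first Sunday is September 1 and the third is September 15.
16 March 2019 lies within the daylight-saving period (1 February – 15 September), so Ortara Isles is on daylight time, UTC+10:30.
03:45 Ortara Isles − 10h30m = 17:15 UTC (rolling into the previous day, 15 March 2019).
1 November 2018 is a Thursday, so Sundays fall on 4, 11, 18, 25; the last is November 25.
1 March 2019 is a Friday, so the first Monday is March 4 and the second is March 11.
At the standard offset (UTC+01:00), 17:15 UTC + 1h = 18:15 Quorin Prefecture standard time.
The standard-time date in Quorin Prefecture, 15 March 2019, is outside the daylight-saving period (25 November 2018 – 11 March 2019), so Quorin Prefecture is on standard time, UTC+01:00.
17:15 UTC + 1h = 18:15 Quorin Prefecture.

18:15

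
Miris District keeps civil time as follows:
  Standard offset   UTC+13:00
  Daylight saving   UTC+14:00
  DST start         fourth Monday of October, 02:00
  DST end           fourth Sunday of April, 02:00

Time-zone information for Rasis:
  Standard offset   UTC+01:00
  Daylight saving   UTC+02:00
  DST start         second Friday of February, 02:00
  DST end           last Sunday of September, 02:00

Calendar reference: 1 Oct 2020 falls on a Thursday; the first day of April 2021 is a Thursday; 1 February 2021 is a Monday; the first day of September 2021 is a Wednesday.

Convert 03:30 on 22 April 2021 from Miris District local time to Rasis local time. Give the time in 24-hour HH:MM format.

1 October 2020 is a Thursday, so the first Monday is October 5 and the fourth is October 26.
1 April 2021 is a Thursday, so the first Sunday is April 4 and the fourth is April 25.
22 April 2021 lies within the daylight-saving period (26 October 2020 – 25 April 2021), so Miris District is on daylight time, UTC+14:00.
03:30 Miris District − 14h = 13:30 UTC (rolling into the previous day, 21 April 2021).
1 February 2021 is a Monday, so the first Friday is February 5 and the second is February 12.
1 September 2021 is a Wednesday, so Sundays fall on 5, 12, 19, 26; the last is September 26.
At the standard offset (UTC+01:00), 13:30 UTC + 1h = 14:30 Rasis standard time.
The standard-time date in Rasis, 21 April 2021, lies within the daylight-saving period (12 February – 26 September), so Rasis is on daylight time, UTC+02:00.
13:30 UTC + 2h = 15:30 Rasis.

15:30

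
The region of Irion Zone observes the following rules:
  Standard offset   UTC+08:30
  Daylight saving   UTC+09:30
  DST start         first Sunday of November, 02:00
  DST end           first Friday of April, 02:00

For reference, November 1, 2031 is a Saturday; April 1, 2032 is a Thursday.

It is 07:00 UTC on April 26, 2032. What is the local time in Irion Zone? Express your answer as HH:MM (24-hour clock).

1 November 2031 is a Saturday, so the first Sunday is November 2.
1 April 2032 is a Thursday, so the first Friday is April 2.
At the standard offset (UTC+08:30), 07:00 UTC + 8h30m = 15:30 Irion Zone standard time.
The standard-time date in Irion Zone, April 26, 2032, does not fall between 2 November 2031 and 2 April 2032, so daylight saving is not in effect and Irion Zone is at UTC+08:30.
07:00 UTC + 8h30m = 15:30 local.

15:30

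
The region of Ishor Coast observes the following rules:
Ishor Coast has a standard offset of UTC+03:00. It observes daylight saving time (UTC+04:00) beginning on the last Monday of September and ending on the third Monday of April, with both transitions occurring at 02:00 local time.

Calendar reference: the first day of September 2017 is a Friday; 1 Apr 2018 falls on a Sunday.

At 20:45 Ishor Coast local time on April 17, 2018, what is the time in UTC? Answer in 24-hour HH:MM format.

17:45

1 September 2017 is a Friday, so Mondays fall on 4, 11, 18, 25; the last is September 25.
1 April 2018 is a Sunday, so the first Monday is April 2 and the third is April 16.
April 17, 2018 is outside the daylight-saving period (25 September 2017 – 16 April 2018), so Ishor Coast is on standard time, UTC+03:00.
20:45 local − 3h = 17:45 UTC.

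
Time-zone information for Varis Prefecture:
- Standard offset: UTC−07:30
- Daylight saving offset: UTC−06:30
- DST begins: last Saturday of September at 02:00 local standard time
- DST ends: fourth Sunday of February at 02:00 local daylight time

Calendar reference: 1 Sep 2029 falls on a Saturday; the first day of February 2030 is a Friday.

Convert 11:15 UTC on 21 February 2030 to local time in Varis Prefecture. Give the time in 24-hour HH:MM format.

04:45

1 September 2029 is a Saturday, so Saturdays fall on 1, 8, 15, 22, 29; the last is September 29.
1 February 2030 is a Friday, so the first Sunday is February 3 and the fourth is February 24.
At the standard offset (UTC−07:30), 11:15 UTC − 7h30m = 03:45 Varis Prefecture standard time.
The standard-time date in Varis Prefecture, 21 February 2030, lies within the daylight-saving period (29 September 2029 – 24 February 2030), so Varis Prefecture is on daylight time, UTC−06:30.
11:15 UTC − 6h30m = 04:45 local.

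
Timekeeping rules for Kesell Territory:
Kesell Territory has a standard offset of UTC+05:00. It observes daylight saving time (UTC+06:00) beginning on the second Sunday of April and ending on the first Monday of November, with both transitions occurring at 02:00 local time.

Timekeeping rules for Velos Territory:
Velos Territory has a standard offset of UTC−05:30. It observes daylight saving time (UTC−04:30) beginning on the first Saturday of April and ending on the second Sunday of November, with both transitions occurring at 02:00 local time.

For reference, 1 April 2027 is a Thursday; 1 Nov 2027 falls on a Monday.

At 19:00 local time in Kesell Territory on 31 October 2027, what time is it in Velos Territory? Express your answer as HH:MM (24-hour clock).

08:30

1 April 2027 is a Thursday, so the first Sunday is April 4 and the second is April 11.
1 November 2027 is a Monday, so the first Monday is November 1.
31 October 2027 lies within the daylight-saving period (11 April – 1 November), so Kesell Territory is on daylight time, UTC+06:00.
19:00 Kesell Territory − 6h = 13:00 UTC.
1 April 2027 is a Thursday, so the first Saturday is April 3.
1 November 2027 is a Monday, so the first Sunday is November 7 and the second is November 14.
At the standard offset (UTC−05:30), 13:00 UTC − 5h30m = 07:30 Velos Territory standard time.
Daylight saving runs 3 April – 14 November; the standard-time date in Velos Territory, 31 October 2027, is inside that window, so Velos Territory is at UTC−04:30.
13:00 UTC − 4h30m = 08:30 Velos Territory.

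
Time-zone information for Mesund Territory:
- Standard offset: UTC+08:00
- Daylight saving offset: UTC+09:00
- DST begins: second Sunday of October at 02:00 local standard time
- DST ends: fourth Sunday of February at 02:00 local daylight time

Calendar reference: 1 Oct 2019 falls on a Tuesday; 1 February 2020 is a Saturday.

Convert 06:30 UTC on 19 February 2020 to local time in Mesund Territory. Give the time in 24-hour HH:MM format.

1 October 2019 is a Tuesday, so the first Sunday is October 6 and the second is October 13.
1 February 2020 is a Saturday, so the first Sunday is February 2 and the fourth is February 23.
At the standard offset (UTC+08:00), 06:30 UTC + 8h = 14:30 Mesund Territory standard time.
The standard-time date in Mesund Territory, 19 February 2020, falls between 13 October 2019 and 23 February 2020, so daylight saving is in effect and Mesund Territory is at UTC+09:00.
06:30 UTC + 9h = 15:30 local.

15:30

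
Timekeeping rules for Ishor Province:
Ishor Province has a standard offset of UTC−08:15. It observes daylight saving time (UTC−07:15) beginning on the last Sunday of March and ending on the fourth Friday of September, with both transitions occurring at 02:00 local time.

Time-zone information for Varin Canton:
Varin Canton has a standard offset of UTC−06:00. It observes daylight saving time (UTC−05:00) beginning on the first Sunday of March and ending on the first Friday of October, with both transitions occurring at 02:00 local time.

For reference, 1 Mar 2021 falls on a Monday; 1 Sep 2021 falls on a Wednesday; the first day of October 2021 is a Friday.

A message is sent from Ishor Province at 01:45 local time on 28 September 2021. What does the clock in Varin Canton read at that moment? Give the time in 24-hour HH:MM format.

05:00

1 March 2021 is a Monday, so Sundays fall on 7, 14, 21, 28; the last is March 28.
1 September 2021 is a Wednesday, so the first Friday is September 3 and the fourth is September 24.
28 September 2021 is outside the daylight-saving period (28 March – 24 September), so Ishor Province is on standard time, UTC−08:15.
01:45 Ishor Province + 8h15m = 10:00 UTC.
1 March 2021 is a Monday, so the first Sunday is March 7.
1 October 2021 is a Friday, so the first Friday is October 1.
At the standard offset (UTC−06:00), 10:00 UTC − 6h = 04:00 Varin Canton standard time.
The standard-time date in Varin Canton, 28 September 2021, lies within the daylight-saving period (7 March – 1 October), so Varin Canton is on daylight time, UTC−05:00.
10:00 UTC − 5h = 05:00 Varin Canton.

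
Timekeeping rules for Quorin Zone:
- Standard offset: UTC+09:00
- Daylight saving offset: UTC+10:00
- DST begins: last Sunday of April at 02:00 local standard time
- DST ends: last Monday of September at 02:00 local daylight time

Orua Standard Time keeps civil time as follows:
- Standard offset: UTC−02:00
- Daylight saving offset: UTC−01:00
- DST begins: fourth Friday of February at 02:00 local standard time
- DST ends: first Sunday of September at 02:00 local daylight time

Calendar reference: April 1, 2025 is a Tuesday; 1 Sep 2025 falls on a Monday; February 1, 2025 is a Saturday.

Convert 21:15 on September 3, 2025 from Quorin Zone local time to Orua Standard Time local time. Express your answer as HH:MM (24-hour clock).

1 April 2025 is a Tuesday, so Sundays fall on 6, 13, 20, 27; the last is April 27.
1 September 2025 is a Monday, so Mondays fall on 1, 8, 15, 22, 29; the last is September 29.
September 3, 2025 falls between 27 April and 29 September, so daylight saving is in effect and Quorin Zone is at UTC+10:00.
21:15 Quorin Zone − 10h = 11:15 UTC.
1 February 2025 is a Saturday, so the first Friday is February 7 and the fourth is February 28.
1 September 2025 is a Monday, so the first Sunday is September 7.
At the standard offset (UTC−02:00), 11:15 UTC − 2h = 09:15 Orua Standard Time standard time.
The standard-time date in Orua Standard Time, September 3, 2025, lies within the daylight-saving period (28 February – 7 September), so Orua Standard Time is on daylight time, UTC−01:00.
11:15 UTC − 1h = 10:15 Orua Standard Time.

10:15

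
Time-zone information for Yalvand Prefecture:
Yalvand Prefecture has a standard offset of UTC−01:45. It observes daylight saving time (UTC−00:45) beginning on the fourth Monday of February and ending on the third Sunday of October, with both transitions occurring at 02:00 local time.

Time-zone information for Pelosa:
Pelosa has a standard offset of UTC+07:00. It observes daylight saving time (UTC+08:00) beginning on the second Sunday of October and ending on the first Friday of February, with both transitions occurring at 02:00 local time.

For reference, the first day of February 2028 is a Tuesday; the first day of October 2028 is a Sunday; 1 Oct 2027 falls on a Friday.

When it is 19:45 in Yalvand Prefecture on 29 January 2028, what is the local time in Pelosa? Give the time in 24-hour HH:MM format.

05:30

1 February 2028 is a Tuesday, so the first Monday is February 7 and the fourth is February 28.
1 October 2028 is a Sunday, so the first Sunday is October 1 and the third is October 15.
29 January 2028 does not fall between 28 February and 15 October, so daylight saving is not in effect and Yalvand Prefecture is at UTC−01:45.
19:45 Yalvand Prefecture + 1h45m = 21:30 UTC.
1 October 2027 is a Friday, so the first Sunday is October 3 and the second is October 10.
1 February 2028 is a Tuesday, so the first Friday is February 4.
At the standard offset (UTC+07:00), 21:30 UTC + 7h = 04:30 Pelosa standard time (rolling into the next day, 30 January 2028).
The standard-time date in Pelosa, 30 January 2028, falls between 10 October 2027 and 4 February 2028, so daylight saving is in effect and Pelosa is at UTC+08:00.
21:30 UTC + 8h = 05:30 Pelosa (rolling into the next day, 30 January 2028).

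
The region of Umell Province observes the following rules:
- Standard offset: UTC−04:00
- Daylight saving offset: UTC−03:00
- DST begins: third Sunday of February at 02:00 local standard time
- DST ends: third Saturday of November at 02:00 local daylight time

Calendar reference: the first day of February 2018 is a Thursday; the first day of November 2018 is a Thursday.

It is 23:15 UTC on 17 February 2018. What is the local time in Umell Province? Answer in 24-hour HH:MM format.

1 February 2018 is a Thursday, so the first Sunday is February 4 and the third is February 18.
1 November 2018 is a Thursday, so the first Saturday is November 3 and the third is November 17.
At the standard offset (UTC−04:00), 23:15 UTC − 4h = 19:15 Umell Province standard time.
Daylight saving runs 18 February – 17 November; the standard-time date in Umell Province, 17 February 2018, is outside that window, so Umell Province is on standard time at UTC−04:00.
23:15 UTC − 4h = 19:15 local.

19:15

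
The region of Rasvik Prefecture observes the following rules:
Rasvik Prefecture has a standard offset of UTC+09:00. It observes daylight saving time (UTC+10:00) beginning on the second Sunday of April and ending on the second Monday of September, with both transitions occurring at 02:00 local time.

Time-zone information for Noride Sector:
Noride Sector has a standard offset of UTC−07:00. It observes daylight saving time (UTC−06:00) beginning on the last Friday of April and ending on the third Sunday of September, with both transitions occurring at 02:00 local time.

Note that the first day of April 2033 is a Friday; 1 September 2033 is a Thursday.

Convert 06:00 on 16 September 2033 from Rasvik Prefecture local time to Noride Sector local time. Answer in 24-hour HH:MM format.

1 April 2033 is a Friday, so the first Sunday is April 3 and the second is April 10.
1 September 2033 is a Thursday, so the first Monday is September 5 and the second is September 12.
Daylight saving runs 10 April – 12 September; 16 September 2033 is outside that window, so Rasvik Prefecture is on standard time at UTC+09:00.
06:00 Rasvik Prefecture − 9h = 21:00 UTC (rolling into the previous day, 15 September 2033).
1 April 2033 is a Friday, so Fridays fall on 1, 8, 15, 22, 29; the last is April 29.
1 September 2033 is a Thursday, so the first Sunday is September 4 and the third is September 18.
At the standard offset (UTC−07:00), 21:00 UTC − 7h = 14:00 Noride Sector standard time.
The standard-time date in Noride Sector, 15 September 2033, lies within the daylight-saving period (29 April – 18 September), so Noride Sector is on daylight time, UTC−06:00.
21:00 UTC − 6h = 15:00 Noride Sector.

15:00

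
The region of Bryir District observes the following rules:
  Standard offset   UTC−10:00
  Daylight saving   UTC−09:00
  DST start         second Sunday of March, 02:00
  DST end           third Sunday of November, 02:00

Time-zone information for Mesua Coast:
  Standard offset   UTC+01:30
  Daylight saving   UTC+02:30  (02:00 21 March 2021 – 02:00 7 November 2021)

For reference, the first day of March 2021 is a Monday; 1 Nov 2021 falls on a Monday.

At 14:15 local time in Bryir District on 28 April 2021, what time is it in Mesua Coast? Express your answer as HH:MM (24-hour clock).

01:45

1 March 2021 is a Monday, so the first Sunday is March 7 and the second is March 14.
1 November 2021 is a Monday, so the first Sunday is November 7 and the third is November 21.
Daylight saving runs 14 March – 21 November; 28 April 2021 is inside that window, so Bryir District is at UTC−09:00.
14:15 Bryir District + 9h = 23:15 UTC.
At the standard offset (UTC+01:30), 23:15 UTC + 1h30m = 00:45 Mesua Coast standard time (rolling into the next day, 29 April 2021).
Daylight saving runs 21 March – 7 November; the standard-time date in Mesua Coast, 29 April 2021, is inside that window, so Mesua Coast is at UTC+02:30.
23:15 UTC + 2h30m = 01:45 Mesua Coast (rolling into the next day, 29 April 2021).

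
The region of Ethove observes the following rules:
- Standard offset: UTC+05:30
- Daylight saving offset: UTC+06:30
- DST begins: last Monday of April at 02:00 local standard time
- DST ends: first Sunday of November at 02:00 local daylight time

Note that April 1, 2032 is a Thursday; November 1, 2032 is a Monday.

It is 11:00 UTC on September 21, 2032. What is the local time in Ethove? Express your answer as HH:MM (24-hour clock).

1 April 2032 is a Thursday, so Mondays fall on 5, 12, 19, 26; the last is April 26.
1 November 2032 is a Monday, so the first Sunday is November 7.
At the standard offset (UTC+05:30), 11:00 UTC + 5h30m = 16:30 Ethove standard time.
The standard-time date in Ethove, September 21, 2032, lies within the daylight-saving period (26 April – 7 November), so Ethove is on daylight time, UTC+06:30.
11:00 UTC + 6h30m = 17:30 local.

17:30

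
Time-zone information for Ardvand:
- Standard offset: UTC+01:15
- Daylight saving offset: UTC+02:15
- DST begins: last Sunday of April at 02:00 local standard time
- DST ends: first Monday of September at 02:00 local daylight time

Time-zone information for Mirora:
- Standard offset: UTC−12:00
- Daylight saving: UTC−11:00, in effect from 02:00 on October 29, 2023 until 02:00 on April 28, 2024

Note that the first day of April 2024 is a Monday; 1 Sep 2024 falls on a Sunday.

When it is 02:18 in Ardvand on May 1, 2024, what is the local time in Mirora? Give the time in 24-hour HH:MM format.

12:03

1 April 2024 is a Monday, so Sundays fall on 7, 14, 21, 28; the last is April 28.
1 September 2024 is a Sunday, so the first Monday is September 2.
May 1, 2024 falls between 28 April and 2 September, so daylight saving is in effect and Ardvand is at UTC+02:15.
02:18 Ardvand − 2h15m = 00:03 UTC.
At the standard offset (UTC−12:00), 00:03 UTC − 12h = 12:03 Mirora standard time (rolling into the previous day, 30 April 2024).
Daylight saving runs 29 October 2023 – 28 April 2024; the standard-time date in Mirora, April 30, 2024, is outside that window, so Mirora is on standard time at UTC−12:00.
00:03 UTC − 12h = 12:03 Mirora (rolling into the previous day, 30 April 2024).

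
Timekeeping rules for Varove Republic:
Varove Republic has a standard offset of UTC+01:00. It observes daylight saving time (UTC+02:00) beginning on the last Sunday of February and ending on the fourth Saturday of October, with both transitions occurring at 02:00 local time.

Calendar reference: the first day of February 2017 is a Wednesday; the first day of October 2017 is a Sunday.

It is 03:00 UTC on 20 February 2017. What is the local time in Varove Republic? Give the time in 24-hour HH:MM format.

04:00

1 February 2017 is a Wednesday, so Sundays fall on 5, 12, 19, 26; the last is February 26.
1 October 2017 is a Sunday, so the first Saturday is October 7 and the fourth is October 28.
At the standard offset (UTC+01:00), 03:00 UTC + 1h = 04:00 Varove Republic standard time.
Daylight saving runs 26 February – 28 October; the standard-time date in Varove Republic, 20 February 2017, is outside that window, so Varove Republic is on standard time at UTC+01:00.
03:00 UTC + 1h = 04:00 local.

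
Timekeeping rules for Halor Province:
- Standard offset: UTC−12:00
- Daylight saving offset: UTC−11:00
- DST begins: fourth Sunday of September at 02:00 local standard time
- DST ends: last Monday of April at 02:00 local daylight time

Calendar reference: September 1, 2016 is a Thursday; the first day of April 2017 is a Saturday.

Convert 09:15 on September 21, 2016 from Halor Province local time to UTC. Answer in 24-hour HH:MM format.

21:15

1 September 2016 is a Thursday, so the first Sunday is September 4 and the fourth is September 25.
1 April 2017 is a Saturday, so Mondays fall on 3, 10, 17, 24; the last is April 24.
Daylight saving runs 25 September 2016 – 24 April 2017; September 21, 2016 is outside that window, so Halor Province is on standard time at UTC−12:00.
09:15 local + 12h = 21:15 UTC.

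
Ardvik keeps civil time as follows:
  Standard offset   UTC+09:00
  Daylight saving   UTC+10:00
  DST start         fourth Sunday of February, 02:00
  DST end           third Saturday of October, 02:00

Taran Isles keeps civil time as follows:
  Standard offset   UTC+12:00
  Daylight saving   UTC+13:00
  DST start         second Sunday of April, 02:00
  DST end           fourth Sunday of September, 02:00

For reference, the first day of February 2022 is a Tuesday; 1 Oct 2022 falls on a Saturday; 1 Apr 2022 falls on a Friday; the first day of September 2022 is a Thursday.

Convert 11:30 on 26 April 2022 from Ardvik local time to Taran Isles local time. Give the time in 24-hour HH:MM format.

1 February 2022 is a Tuesday, so the first Sunday is February 6 and the fourth is February 27.
1 October 2022 is a Saturday, so the first Saturday is October 1 and the third is October 15.
26 April 2022 falls between 27 February and 15 October, so daylight saving is in effect and Ardvik is at UTC+10:00.
11:30 Ardvik − 10h = 01:30 UTC.
1 April 2022 is a Friday, so the first Sunday is April 3 and the second is April 10.
1 September 2022 is a Thursday, so the first Sunday is September 4 and the fourth is September 25.
At the standard offset (UTC+12:00), 01:30 UTC + 12h = 13:30 Taran Isles standard time.
Daylight saving runs 10 April – 25 September; the standard-time date in Taran Isles, 26 April 2022, is inside that window, so Taran Isles is at UTC+13:00.
01:30 UTC + 13h = 14:30 Taran Isles.

14:30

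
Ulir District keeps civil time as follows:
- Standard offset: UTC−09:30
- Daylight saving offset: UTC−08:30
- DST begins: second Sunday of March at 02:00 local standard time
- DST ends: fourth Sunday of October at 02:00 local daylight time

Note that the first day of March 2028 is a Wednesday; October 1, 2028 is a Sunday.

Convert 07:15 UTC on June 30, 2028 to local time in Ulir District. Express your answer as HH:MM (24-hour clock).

22:45

1 March 2028 is a Wednesday, so the first Sunday is March 5 and the second is March 12.
1 October 2028 is a Sunday, so the first Sunday is October 1 and the fourth is October 22.
At the standard offset (UTC−09:30), 07:15 UTC − 9h30m = 21:45 Ulir District standard time (rolling into the previous day, 29 June 2028).
The standard-time date in Ulir District, June 29, 2028, falls between 12 March and 22 October, so daylight saving is in effect and Ulir District is at UTC−08:30.
07:15 UTC − 8h30m = 22:45 local (rolling into the previous day, 29 June 2028).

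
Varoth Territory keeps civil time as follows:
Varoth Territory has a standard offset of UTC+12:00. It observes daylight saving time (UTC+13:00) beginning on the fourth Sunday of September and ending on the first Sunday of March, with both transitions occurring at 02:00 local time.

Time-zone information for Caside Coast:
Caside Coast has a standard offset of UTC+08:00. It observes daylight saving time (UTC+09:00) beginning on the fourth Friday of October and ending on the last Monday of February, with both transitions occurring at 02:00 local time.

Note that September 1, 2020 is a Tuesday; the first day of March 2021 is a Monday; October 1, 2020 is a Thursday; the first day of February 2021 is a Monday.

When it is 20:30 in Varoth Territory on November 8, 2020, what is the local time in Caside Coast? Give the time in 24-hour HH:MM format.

16:30

1 September 2020 is a Tuesday, so the first Sunday is September 6 and the fourth is September 27.
1 March 2021 is a Monday, so the first Sunday is March 7.
November 8, 2020 falls between 27 September 2020 and 7 March 2021, so daylight saving is in effect and Varoth Territory is at UTC+13:00.
20:30 Varoth Territory − 13h = 07:30 UTC.
1 October 2020 is a Thursday, so the first Friday is October 2 and the fourth is October 23.
1 February 2021 is a Monday, so Mondays fall on 1, 8, 15, 22; the last is February 22.
At the standard offset (UTC+08:00), 07:30 UTC + 8h = 15:30 Caside Coast standard time.
The standard-time date in Caside Coast, November 8, 2020, lies within the daylight-saving period (23 October 2020 – 22 February 2021), so Caside Coast is on daylight time, UTC+09:00.
07:30 UTC + 9h = 16:30 Caside Coast.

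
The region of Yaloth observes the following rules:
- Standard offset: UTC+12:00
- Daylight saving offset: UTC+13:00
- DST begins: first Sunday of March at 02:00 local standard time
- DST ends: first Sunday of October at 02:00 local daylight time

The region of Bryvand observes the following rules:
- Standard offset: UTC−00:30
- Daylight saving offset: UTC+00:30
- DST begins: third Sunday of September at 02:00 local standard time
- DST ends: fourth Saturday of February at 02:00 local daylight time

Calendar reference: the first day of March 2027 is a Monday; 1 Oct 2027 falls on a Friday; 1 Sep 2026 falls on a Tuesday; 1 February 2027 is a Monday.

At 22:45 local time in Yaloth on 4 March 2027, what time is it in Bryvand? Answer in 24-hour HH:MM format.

10:15

1 March 2027 is a Monday, so the first Sunday is March 7.
1 October 2027 is a Friday, so the first Sunday is October 3.
Daylight saving runs 7 March – 3 October; 4 March 2027 is outside that window, so Yaloth is on standard time at UTC+12:00.
22:45 Yaloth − 12h = 10:45 UTC.
1 September 2026 is a Tuesday, so the first Sunday is September 6 and the third is September 20.
1 February 2027 is a Monday, so the first Saturday is February 6 and the fourth is February 27.
At the standard offset (UTC−00:30), 10:45 UTC − 0h30m = 10:15 Bryvand standard time.
Daylight saving runs 20 September 2026 – 27 February 2027; the standard-time date in Bryvand, 4 March 2027, is outside that window, so Bryvand is on standard time at UTC−00:30.
10:45 UTC − 0h30m = 10:15 Bryvand.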